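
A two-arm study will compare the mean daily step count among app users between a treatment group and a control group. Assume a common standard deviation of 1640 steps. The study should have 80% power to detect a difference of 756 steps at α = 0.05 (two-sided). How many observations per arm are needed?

74 per group

For two equal groups, n per group = 2·((z_{α/2} + z_β)·σ/δ)².
z_{α/2} = 1.960; z_β = 0.842 (power 80%).
n = 2 × (2.802 × 1640 / 756)² = 2 × 36.95 = 73.90
Round up: n = 74 per group.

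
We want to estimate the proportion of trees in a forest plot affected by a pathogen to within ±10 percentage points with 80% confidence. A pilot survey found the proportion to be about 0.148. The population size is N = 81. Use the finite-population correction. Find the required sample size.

For a proportion with margin E = 0.1 at 80% confidence, z = 1.282.
n = p̂(1−p̂)(z/E)² = 0.148 × 0.852 × (1.282/0.1)² = 20.72 — call this n₀.
Finite-population correction with N = 81: n = n₀ / (1 + (n₀−1)/N) = 20.72 / 1.243 = 16.67
Round up: n = 17.

n = 17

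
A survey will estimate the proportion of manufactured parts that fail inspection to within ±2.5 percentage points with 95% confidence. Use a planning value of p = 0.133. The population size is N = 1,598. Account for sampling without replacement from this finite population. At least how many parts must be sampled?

492

For a proportion with margin E = 0.025 at 95% confidence, z = 1.960.
n = p̂(1−p̂)(z/E)² = 0.133 × 0.867 × (1.960/0.025)² = 708.77 — call this n₀.
Finite-population correction with N = 1,598: n = n₀ / (1 + (n₀−1)/N) = 708.77 / 1.443 = 491.18
Round up: n = 492.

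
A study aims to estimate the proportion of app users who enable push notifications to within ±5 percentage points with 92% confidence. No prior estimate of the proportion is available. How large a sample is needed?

For a proportion with margin E = 0.05 at 92% confidence, z = 1.751.
With no prior estimate, use p = 0.5, which maximizes p(1−p) at 0.25.
n = 0.25 × (z/E)² = 0.25 × (1.751/0.05)² = 306.60
Round up: n = 307.

307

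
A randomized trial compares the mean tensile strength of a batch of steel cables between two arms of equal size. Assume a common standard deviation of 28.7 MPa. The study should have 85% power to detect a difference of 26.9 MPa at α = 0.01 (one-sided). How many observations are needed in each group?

For two equal groups, n per group = 2·((z_α + z_β)·σ/δ)².
z_α = 2.326; z_β = 1.036 (power 85%).
n = 2 × (3.362 × 28.7 / 26.9)² = 2 × 12.87 = 25.74
Round up: n = 26 per group.

26 per group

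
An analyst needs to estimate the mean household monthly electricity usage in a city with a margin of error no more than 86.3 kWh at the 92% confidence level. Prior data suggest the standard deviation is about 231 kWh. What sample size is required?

For a mean, the margin of error is E = z·σ/√n, so n = (zσ/E)².
At 92% confidence, z = 1.751.
n = (1.751 × 231 / 86.3)² = 21.97
Round up: n = 22.

22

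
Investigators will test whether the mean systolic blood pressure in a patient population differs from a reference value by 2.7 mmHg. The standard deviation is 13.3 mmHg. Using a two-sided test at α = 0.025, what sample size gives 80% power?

For a one-sample z-test, n = ((z_{α/2} + z_β)·σ/δ)².
z_{α/2} = 2.241 (two-sided α = 0.025); z_β = 0.842 (power 80% → β = 0.2).
n = (3.083 × 13.3 / 2.7)² = 230.63
Round up: n = 231.

n = 231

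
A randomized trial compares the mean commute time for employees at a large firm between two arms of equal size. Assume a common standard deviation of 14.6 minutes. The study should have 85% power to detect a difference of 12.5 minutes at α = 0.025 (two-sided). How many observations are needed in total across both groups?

For two equal groups, n per group = 2·((z_{α/2} + z_β)·σ/δ)².
z_{α/2} = 2.241; z_β = 1.036 (power 85%).
n = 2 × (3.277 × 14.6 / 12.5)² = 2 × 14.65 = 29.30
Round up: n = 30 per group.
Total across both groups: 2 × 30 = 60.

60 total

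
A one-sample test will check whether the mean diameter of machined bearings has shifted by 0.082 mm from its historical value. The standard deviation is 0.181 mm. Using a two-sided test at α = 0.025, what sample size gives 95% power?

74

For a one-sample z-test, n = ((z_{α/2} + z_β)·σ/δ)².
z_{α/2} = 2.241 (two-sided α = 0.025); z_β = 1.645 (power 95% → β = 0.05).
n = (3.886 × 0.181 / 0.082)² = 73.58
Round up: n = 74.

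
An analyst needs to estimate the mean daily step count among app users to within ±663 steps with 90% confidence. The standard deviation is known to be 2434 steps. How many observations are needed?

37

For a mean, the margin of error is E = z·σ/√n, so n = (zσ/E)².
At 90% confidence, z = 1.645.
n = (1.645 × 2434 / 663)² = 36.47
Round up: n = 37.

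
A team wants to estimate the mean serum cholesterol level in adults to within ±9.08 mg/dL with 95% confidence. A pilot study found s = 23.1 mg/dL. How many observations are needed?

For a mean, the margin of error is E = z·σ/√n, so n = (zσ/E)².
At 95% confidence, z = 1.960.
n = (1.960 × 23.1 / 9.08)² = 24.86
Round up: n = 25.

25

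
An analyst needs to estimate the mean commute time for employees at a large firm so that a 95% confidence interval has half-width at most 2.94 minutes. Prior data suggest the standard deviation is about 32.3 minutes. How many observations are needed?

464

For a mean, the margin of error is E = z·σ/√n, so n = (zσ/E)².
At 95% confidence, z = 1.960.
n = (1.960 × 32.3 / 2.94)² = 463.68
Round up: n = 464.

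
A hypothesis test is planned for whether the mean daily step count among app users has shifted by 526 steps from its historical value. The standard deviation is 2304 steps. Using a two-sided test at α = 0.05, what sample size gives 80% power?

For a one-sample z-test, n = ((z_{α/2} + z_β)·σ/δ)².
z_{α/2} = 1.960 (two-sided α = 0.05); z_β = 0.842 (power 80% → β = 0.2).
n = (2.802 × 2304 / 526)² = 150.64
Round up: n = 151.

n = 151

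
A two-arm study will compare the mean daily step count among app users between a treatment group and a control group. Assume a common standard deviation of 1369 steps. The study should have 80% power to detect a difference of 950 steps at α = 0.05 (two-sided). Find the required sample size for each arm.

33 per group

For two equal groups, n per group = 2·((z_{α/2} + z_β)·σ/δ)².
z_{α/2} = 1.960; z_β = 0.842 (power 80%).
n = 2 × (2.802 × 1369 / 950)² = 2 × 16.30 = 32.60
Round up: n = 33 per group.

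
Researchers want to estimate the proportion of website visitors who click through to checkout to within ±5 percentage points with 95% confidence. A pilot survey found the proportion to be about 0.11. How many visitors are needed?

n = 151

For a proportion with margin E = 0.05 at 95% confidence, z = 1.960.
n = p̂(1−p̂)(z/E)² = 0.11 × 0.89 × (1.960/0.05)² = 150.44
Round up: n = 151.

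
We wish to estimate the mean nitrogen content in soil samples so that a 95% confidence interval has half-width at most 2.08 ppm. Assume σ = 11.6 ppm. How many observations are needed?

For a mean, the margin of error is E = z·σ/√n, so n = (zσ/E)².
At 95% confidence, z = 1.960.
n = (1.960 × 11.6 / 2.08)² = 119.48
Round up: n = 120.

n = 120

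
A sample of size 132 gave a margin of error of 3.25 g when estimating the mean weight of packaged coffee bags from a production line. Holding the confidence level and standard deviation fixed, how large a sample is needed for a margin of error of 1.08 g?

Margin of error scales as 1/√n, so n₂ = n₁·(E₁/E₂)².
n₂ = 132 × (3.25/1.08)² = 132 × 9.056 = 1195.39
Round up: n₂ = 1196.

n = 1196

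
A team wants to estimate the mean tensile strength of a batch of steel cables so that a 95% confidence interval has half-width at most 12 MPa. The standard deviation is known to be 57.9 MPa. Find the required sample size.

90

For a mean, the margin of error is E = z·σ/√n, so n = (zσ/E)².
At 95% confidence, z = 1.960.
n = (1.960 × 57.9 / 12)² = 89.43
Round up: n = 90.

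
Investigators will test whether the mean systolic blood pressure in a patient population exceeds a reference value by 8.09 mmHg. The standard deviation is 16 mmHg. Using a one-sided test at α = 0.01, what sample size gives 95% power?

n = 62

For a one-sample z-test, n = ((z_α + z_β)·σ/δ)².
z_α = 2.326 (one-sided α = 0.01); z_β = 1.645 (power 95% → β = 0.05).
n = (3.971 × 16 / 8.09)² = 61.68
Round up: n = 62.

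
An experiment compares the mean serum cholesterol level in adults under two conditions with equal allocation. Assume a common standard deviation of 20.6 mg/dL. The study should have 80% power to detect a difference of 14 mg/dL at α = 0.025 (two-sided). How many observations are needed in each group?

42 per group

For two equal groups, n per group = 2·((z_{α/2} + z_β)·σ/δ)².
z_{α/2} = 2.241; z_β = 0.842 (power 80%).
n = 2 × (3.083 × 20.6 / 14)² = 2 × 20.58 = 41.16
Round up: n = 42 per group.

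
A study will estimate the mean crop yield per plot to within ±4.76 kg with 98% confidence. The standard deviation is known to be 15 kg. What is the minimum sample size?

For a mean, the margin of error is E = z·σ/√n, so n = (zσ/E)².
At 98% confidence, z = 2.326.
n = (2.326 × 15 / 4.76)² = 53.73
Round up: n = 54.

54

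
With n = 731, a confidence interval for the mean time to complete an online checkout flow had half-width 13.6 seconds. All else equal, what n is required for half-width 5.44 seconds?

4569

Margin of error scales as 1/√n, so n₂ = n₁·(E₁/E₂)².
n₂ = 731 × (13.6/5.44)² = 731 × 6.25 = 4568.75
Round up: n₂ = 4569.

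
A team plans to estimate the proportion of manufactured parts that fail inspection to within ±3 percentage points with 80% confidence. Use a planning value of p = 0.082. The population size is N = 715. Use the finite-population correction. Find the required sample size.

For a proportion with margin E = 0.03 at 80% confidence, z = 1.282.
n = p̂(1−p̂)(z/E)² = 0.082 × 0.918 × (1.282/0.03)² = 137.46 — call this n₀.
Finite-population correction with N = 715: n = n₀ / (1 + (n₀−1)/N) = 137.46 / 1.191 = 115.42
Round up: n = 116.

116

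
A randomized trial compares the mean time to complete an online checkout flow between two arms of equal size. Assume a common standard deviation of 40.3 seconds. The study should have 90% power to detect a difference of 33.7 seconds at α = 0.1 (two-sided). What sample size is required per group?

25 per group

For two equal groups, n per group = 2·((z_{α/2} + z_β)·σ/δ)².
z_{α/2} = 1.645; z_β = 1.282 (power 90%).
n = 2 × (2.927 × 40.3 / 33.7)² = 2 × 12.25 = 24.50
Round up: n = 25 per group.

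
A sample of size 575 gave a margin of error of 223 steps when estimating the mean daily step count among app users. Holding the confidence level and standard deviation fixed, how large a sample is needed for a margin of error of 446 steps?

144

Margin of error scales as 1/√n, so n₂ = n₁·(E₁/E₂)².
n₂ = 575 × (223/446)² = 575 × 0.25 = 143.75
Round up: n₂ = 144.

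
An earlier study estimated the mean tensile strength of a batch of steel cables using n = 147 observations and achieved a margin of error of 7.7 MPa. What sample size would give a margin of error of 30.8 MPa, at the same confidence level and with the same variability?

Margin of error scales as 1/√n, so n₂ = n₁·(E₁/E₂)².
n₂ = 147 × (7.7/30.8)² = 147 × 0.0625 = 9.19
Round up: n₂ = 10.

10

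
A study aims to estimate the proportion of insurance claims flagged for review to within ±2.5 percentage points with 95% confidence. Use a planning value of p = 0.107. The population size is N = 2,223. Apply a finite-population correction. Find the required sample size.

For a proportion with margin E = 0.025 at 95% confidence, z = 1.960.
n = p̂(1−p̂)(z/E)² = 0.107 × 0.893 × (1.960/0.025)² = 587.31 — call this n₀.
Finite-population correction with N = 2,223: n = n₀ / (1 + (n₀−1)/N) = 587.31 / 1.264 = 464.64
Round up: n = 465.

n = 465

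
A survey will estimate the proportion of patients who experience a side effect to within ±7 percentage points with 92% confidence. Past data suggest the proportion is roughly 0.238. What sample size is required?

114

For a proportion with margin E = 0.07 at 92% confidence, z = 1.751.
n = p̂(1−p̂)(z/E)² = 0.238 × 0.762 × (1.751/0.07)² = 113.48
Round up: n = 114.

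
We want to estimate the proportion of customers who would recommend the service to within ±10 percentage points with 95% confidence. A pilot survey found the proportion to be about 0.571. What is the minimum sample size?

For a proportion with margin E = 0.1 at 95% confidence, z = 1.960.
n = p̂(1−p̂)(z/E)² = 0.571 × 0.429 × (1.960/0.1)² = 94.10
Round up: n = 95.

95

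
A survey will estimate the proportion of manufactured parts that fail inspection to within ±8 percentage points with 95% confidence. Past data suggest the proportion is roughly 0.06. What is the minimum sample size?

34

For a proportion with margin E = 0.08 at 95% confidence, z = 1.960.
n = p̂(1−p̂)(z/E)² = 0.06 × 0.94 × (1.960/0.08)² = 33.85
Round up: n = 34.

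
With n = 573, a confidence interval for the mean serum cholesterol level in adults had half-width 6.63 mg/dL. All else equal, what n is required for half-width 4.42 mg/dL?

1290

Margin of error scales as 1/√n, so n₂ = n₁·(E₁/E₂)².
n₂ = 573 × (6.63/4.42)² = 573 × 2.25 = 1289.25
Round up: n₂ = 1290.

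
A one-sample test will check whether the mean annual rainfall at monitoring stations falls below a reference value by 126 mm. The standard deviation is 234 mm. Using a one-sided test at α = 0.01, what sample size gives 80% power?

For a one-sample z-test, n = ((z_α + z_β)·σ/δ)².
z_α = 2.326 (one-sided α = 0.01); z_β = 0.842 (power 80% → β = 0.2).
n = (3.168 × 234 / 126)² = 34.61
Round up: n = 35.

n = 35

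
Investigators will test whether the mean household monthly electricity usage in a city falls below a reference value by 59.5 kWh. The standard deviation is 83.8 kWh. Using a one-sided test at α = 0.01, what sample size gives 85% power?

23

For a one-sample z-test, n = ((z_α + z_β)·σ/δ)².
z_α = 2.326 (one-sided α = 0.01); z_β = 1.036 (power 85% → β = 0.15).
n = (3.362 × 83.8 / 59.5)² = 22.42
Round up: n = 23.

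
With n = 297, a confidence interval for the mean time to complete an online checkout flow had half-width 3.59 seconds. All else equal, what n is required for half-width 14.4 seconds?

19

Margin of error scales as 1/√n, so n₂ = n₁·(E₁/E₂)².
n₂ = 297 × (3.59/14.4)² = 297 × 0.06215 = 18.46
Round up: n₂ = 19.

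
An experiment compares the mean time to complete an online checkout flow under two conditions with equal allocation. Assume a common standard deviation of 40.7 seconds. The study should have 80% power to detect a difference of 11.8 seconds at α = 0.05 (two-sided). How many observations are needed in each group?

187 per group

For two equal groups, n per group = 2·((z_{α/2} + z_β)·σ/δ)².
z_{α/2} = 1.960; z_β = 0.842 (power 80%).
n = 2 × (2.802 × 40.7 / 11.8)² = 2 × 93.40 = 186.80
Round up: n = 187 per group.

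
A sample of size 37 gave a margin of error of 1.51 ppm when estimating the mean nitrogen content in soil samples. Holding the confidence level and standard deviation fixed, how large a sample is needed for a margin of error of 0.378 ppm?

591

Margin of error scales as 1/√n, so n₂ = n₁·(E₁/E₂)².
n₂ = 37 × (1.51/0.378)² = 37 × 15.96 = 590.52
Round up: n₂ = 591.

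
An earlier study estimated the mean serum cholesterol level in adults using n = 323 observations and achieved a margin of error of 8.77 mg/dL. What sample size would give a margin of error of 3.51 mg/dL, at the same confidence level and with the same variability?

2017

Margin of error scales as 1/√n, so n₂ = n₁·(E₁/E₂)².
n₂ = 323 × (8.77/3.51)² = 323 × 6.243 = 2016.49
Round up: n₂ = 2017.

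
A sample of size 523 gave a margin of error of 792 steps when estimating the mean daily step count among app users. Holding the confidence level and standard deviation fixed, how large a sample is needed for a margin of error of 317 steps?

3265

Margin of error scales as 1/√n, so n₂ = n₁·(E₁/E₂)².
n₂ = 523 × (792/317)² = 523 × 6.242 = 3264.57
Round up: n₂ = 3265.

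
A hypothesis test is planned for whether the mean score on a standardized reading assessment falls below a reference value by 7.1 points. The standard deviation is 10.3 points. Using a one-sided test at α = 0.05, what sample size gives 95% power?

For a one-sample z-test, n = ((z_α + z_β)·σ/δ)².
z_α = 1.645 (one-sided α = 0.05); z_β = 1.645 (power 95% → β = 0.05).
n = (3.290 × 10.3 / 7.1)² = 22.78
Round up: n = 23.

n = 23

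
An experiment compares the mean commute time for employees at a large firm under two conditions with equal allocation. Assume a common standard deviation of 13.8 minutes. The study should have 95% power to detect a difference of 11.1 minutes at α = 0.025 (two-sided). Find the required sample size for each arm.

For two equal groups, n per group = 2·((z_{α/2} + z_β)·σ/δ)².
z_{α/2} = 2.241; z_β = 1.645 (power 95%).
n = 2 × (3.886 × 13.8 / 11.1)² = 2 × 23.34 = 46.68
Round up: n = 47 per group.

47 per group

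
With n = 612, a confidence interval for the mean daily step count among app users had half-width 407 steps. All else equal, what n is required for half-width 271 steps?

Margin of error scales as 1/√n, so n₂ = n₁·(E₁/E₂)².
n₂ = 612 × (407/271)² = 612 × 2.256 = 1380.67
Round up: n₂ = 1381.

n = 1381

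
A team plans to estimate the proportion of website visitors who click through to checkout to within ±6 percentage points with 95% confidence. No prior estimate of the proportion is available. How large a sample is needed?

267

For a proportion with margin E = 0.06 at 95% confidence, z = 1.960.
With no prior estimate, use p = 0.5, which maximizes p(1−p) at 0.25.
n = 0.25 × (z/E)² = 0.25 × (1.960/0.06)² = 266.78
Round up: n = 267.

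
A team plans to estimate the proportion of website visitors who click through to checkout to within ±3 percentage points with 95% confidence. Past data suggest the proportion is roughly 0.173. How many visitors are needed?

n = 611

For a proportion with margin E = 0.03 at 95% confidence, z = 1.960.
n = p̂(1−p̂)(z/E)² = 0.173 × 0.827 × (1.960/0.03)² = 610.69
Round up: n = 611.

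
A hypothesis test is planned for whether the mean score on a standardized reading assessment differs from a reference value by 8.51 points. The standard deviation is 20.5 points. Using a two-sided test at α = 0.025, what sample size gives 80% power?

For a one-sample z-test, n = ((z_{α/2} + z_β)·σ/δ)².
z_{α/2} = 2.241 (two-sided α = 0.025); z_β = 0.842 (power 80% → β = 0.2).
n = (3.083 × 20.5 / 8.51)² = 55.16
Round up: n = 56.

n = 56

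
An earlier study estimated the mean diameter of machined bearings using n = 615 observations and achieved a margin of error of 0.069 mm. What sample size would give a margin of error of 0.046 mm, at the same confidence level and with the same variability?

1384

Margin of error scales as 1/√n, so n₂ = n₁·(E₁/E₂)².
n₂ = 615 × (0.069/0.046)² = 615 × 2.25 = 1383.75
Round up: n₂ = 1384.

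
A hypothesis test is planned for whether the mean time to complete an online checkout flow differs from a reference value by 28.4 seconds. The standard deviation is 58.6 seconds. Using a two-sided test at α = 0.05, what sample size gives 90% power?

45

For a one-sample z-test, n = ((z_{α/2} + z_β)·σ/δ)².
z_{α/2} = 1.960 (two-sided α = 0.05); z_β = 1.282 (power 90% → β = 0.1).
n = (3.242 × 58.6 / 28.4)² = 44.75
Round up: n = 45.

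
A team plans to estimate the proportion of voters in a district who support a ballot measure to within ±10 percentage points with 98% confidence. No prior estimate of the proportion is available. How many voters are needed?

For a proportion with margin E = 0.1 at 98% confidence, z = 2.326.
With no prior estimate, use p = 0.5, which maximizes p(1−p) at 0.25.
n = 0.25 × (z/E)² = 0.25 × (2.326/0.1)² = 135.26
Round up: n = 136.

n = 136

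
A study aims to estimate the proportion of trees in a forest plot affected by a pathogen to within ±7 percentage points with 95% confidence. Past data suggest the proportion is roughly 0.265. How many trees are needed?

For a proportion with margin E = 0.07 at 95% confidence, z = 1.960.
n = p̂(1−p̂)(z/E)² = 0.265 × 0.735 × (1.960/0.07)² = 152.70
Round up: n = 153.

153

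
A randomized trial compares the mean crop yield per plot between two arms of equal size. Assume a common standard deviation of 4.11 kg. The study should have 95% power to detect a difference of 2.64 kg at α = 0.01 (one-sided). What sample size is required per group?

77 per group

For two equal groups, n per group = 2·((z_α + z_β)·σ/δ)².
z_α = 2.326; z_β = 1.645 (power 95%).
n = 2 × (3.971 × 4.11 / 2.64)² = 2 × 38.22 = 76.44
Round up: n = 77 per group.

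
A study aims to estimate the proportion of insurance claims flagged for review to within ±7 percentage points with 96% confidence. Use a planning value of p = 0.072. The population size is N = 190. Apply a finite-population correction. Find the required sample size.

n = 45

For a proportion with margin E = 0.07 at 96% confidence, z = 2.054.
n = p̂(1−p̂)(z/E)² = 0.072 × 0.928 × (2.054/0.07)² = 57.53 — call this n₀.
Finite-population correction with N = 190: n = n₀ / (1 + (n₀−1)/N) = 57.53 / 1.298 = 44.32
Round up: n = 45.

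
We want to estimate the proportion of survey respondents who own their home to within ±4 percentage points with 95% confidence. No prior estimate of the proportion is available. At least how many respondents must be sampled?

For a proportion with margin E = 0.04 at 95% confidence, z = 1.960.
With no prior estimate, use p = 0.5, which maximizes p(1−p) at 0.25.
n = 0.25 × (z/E)² = 0.25 × (1.960/0.04)² = 600.25
Round up: n = 601.

601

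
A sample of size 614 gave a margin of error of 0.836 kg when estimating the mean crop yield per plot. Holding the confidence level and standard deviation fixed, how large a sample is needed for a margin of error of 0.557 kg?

1384

Margin of error scales as 1/√n, so n₂ = n₁·(E₁/E₂)².
n₂ = 614 × (0.836/0.557)² = 614 × 2.253 = 1383.34
Round up: n₂ = 1384.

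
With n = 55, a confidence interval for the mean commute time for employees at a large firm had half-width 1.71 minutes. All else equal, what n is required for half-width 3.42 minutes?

Margin of error scales as 1/√n, so n₂ = n₁·(E₁/E₂)².
n₂ = 55 × (1.71/3.42)² = 55 × 0.25 = 13.75
Round up: n₂ = 14.

14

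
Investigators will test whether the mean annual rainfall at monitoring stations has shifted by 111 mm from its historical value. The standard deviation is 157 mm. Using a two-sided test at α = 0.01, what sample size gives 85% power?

For a one-sample z-test, n = ((z_{α/2} + z_β)·σ/δ)².
z_{α/2} = 2.576 (two-sided α = 0.01); z_β = 1.036 (power 85% → β = 0.15).
n = (3.612 × 157 / 111)² = 26.10
Round up: n = 27.

27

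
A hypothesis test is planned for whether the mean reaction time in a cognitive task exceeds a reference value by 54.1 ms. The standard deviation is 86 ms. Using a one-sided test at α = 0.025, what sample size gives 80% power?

n = 20

For a one-sample z-test, n = ((z_α + z_β)·σ/δ)².
z_α = 1.960 (one-sided α = 0.025); z_β = 0.842 (power 80% → β = 0.2).
n = (2.802 × 86 / 54.1)² = 19.84
Round up: n = 20.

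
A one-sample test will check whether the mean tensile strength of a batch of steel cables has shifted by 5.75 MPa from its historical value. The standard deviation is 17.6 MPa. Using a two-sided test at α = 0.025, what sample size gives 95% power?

For a one-sample z-test, n = ((z_{α/2} + z_β)·σ/δ)².
z_{α/2} = 2.241 (two-sided α = 0.025); z_β = 1.645 (power 95% → β = 0.05).
n = (3.886 × 17.6 / 5.75)² = 141.48
Round up: n = 142.

142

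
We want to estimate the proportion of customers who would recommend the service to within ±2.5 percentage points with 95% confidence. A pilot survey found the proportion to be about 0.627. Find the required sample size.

For a proportion with margin E = 0.025 at 95% confidence, z = 1.960.
n = p̂(1−p̂)(z/E)² = 0.627 × 0.373 × (1.960/0.025)² = 1437.50
Round up: n = 1438.

1438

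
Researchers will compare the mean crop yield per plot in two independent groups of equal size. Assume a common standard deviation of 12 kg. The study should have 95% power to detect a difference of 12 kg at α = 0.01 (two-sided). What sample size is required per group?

For two equal groups, n per group = 2·((z_{α/2} + z_β)·σ/δ)².
z_{α/2} = 2.576; z_β = 1.645 (power 95%).
n = 2 × (4.221 × 12 / 12)² = 2 × 17.82 = 35.64
Round up: n = 36 per group.

36 per group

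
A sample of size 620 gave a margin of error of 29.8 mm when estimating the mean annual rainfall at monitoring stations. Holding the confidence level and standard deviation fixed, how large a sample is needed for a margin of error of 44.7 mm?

n = 276

Margin of error scales as 1/√n, so n₂ = n₁·(E₁/E₂)².
n₂ = 620 × (29.8/44.7)² = 620 × 0.4444 = 275.53
Round up: n₂ = 276.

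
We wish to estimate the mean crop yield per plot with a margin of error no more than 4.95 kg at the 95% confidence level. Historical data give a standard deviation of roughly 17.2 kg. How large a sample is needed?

47

For a mean, the margin of error is E = z·σ/√n, so n = (zσ/E)².
At 95% confidence, z = 1.960.
n = (1.960 × 17.2 / 4.95)² = 46.38
Round up: n = 47.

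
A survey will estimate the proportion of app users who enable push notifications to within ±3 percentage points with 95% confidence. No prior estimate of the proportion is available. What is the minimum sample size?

For a proportion with margin E = 0.03 at 95% confidence, z = 1.960.
With no prior estimate, use p = 0.5, which maximizes p(1−p) at 0.25.
n = 0.25 × (z/E)² = 0.25 × (1.960/0.03)² = 1067.11
Round up: n = 1068.

n = 1068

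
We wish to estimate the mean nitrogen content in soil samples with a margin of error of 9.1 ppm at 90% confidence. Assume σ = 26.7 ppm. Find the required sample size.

24

For a mean, the margin of error is E = z·σ/√n, so n = (zσ/E)².
At 90% confidence, z = 1.645.
n = (1.645 × 26.7 / 9.1)² = 23.30
Round up: n = 24.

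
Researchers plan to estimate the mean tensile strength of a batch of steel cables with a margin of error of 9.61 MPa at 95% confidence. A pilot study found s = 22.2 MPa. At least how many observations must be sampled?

For a mean, the margin of error is E = z·σ/√n, so n = (zσ/E)².
At 95% confidence, z = 1.960.
n = (1.960 × 22.2 / 9.61)² = 20.50
Round up: n = 21.

21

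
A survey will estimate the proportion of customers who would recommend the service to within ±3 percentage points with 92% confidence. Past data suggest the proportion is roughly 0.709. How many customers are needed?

For a proportion with margin E = 0.03 at 92% confidence, z = 1.751.
n = p̂(1−p̂)(z/E)² = 0.709 × 0.291 × (1.751/0.03)² = 702.86
Round up: n = 703.

703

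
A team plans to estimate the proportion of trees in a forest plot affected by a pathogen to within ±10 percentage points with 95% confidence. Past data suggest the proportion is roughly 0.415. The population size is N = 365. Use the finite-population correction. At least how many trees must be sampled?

75

For a proportion with margin E = 0.1 at 95% confidence, z = 1.960.
n = p̂(1−p̂)(z/E)² = 0.415 × 0.585 × (1.960/0.1)² = 93.26 — call this n₀.
Finite-population correction with N = 365: n = n₀ / (1 + (n₀−1)/N) = 93.26 / 1.253 = 74.43
Round up: n = 75.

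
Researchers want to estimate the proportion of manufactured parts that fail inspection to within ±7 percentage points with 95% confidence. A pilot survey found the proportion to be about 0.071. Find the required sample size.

52

For a proportion with margin E = 0.07 at 95% confidence, z = 1.960.
n = p̂(1−p̂)(z/E)² = 0.071 × 0.929 × (1.960/0.07)² = 51.71
Round up: n = 52.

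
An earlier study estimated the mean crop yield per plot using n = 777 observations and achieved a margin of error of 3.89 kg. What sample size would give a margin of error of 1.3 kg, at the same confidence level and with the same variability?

Margin of error scales as 1/√n, so n₂ = n₁·(E₁/E₂)².
n₂ = 777 × (3.89/1.3)² = 777 × 8.954 = 6957.26
Round up: n₂ = 6958.

n = 6958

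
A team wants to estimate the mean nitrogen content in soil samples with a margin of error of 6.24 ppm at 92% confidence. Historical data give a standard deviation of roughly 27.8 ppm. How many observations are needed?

61

For a mean, the margin of error is E = z·σ/√n, so n = (zσ/E)².
At 92% confidence, z = 1.751.
n = (1.751 × 27.8 / 6.24)² = 60.85
Round up: n = 61.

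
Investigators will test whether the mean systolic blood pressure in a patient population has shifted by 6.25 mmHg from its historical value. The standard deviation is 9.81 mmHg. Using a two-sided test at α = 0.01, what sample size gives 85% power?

For a one-sample z-test, n = ((z_{α/2} + z_β)·σ/δ)².
z_{α/2} = 2.576 (two-sided α = 0.01); z_β = 1.036 (power 85% → β = 0.15).
n = (3.612 × 9.81 / 6.25)² = 32.14
Round up: n = 33.

33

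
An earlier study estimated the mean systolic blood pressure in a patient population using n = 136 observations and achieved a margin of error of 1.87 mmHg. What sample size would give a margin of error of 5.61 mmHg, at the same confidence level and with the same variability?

16

Margin of error scales as 1/√n, so n₂ = n₁·(E₁/E₂)².
n₂ = 136 × (1.87/5.61)² = 136 × 0.1111 = 15.11
Round up: n₂ = 16.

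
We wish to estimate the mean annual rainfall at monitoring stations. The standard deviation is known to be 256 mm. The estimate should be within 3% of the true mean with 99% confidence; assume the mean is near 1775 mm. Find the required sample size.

154

For a mean, the margin of error is E = z·σ/√n, so n = (zσ/E)².
At 99% confidence, z = 2.576.
E = 3% of 1775 = 53.25 mm.
n = (2.576 × 256 / 53.25)² = 153.37
Round up: n = 154.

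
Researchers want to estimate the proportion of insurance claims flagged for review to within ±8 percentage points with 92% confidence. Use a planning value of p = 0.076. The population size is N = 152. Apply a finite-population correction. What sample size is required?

28

For a proportion with margin E = 0.08 at 92% confidence, z = 1.751.
n = p̂(1−p̂)(z/E)² = 0.076 × 0.924 × (1.751/0.08)² = 33.64 — call this n₀.
Finite-population correction with N = 152: n = n₀ / (1 + (n₀−1)/N) = 33.64 / 1.215 = 27.69
Round up: n = 28.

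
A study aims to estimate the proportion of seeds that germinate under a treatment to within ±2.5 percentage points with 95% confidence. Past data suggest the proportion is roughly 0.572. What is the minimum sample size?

For a proportion with margin E = 0.025 at 95% confidence, z = 1.960.
n = p̂(1−p̂)(z/E)² = 0.572 × 0.428 × (1.960/0.025)² = 1504.78
Round up: n = 1505.

1505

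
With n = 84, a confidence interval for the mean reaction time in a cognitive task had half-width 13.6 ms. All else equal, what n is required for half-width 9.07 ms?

Margin of error scales as 1/√n, so n₂ = n₁·(E₁/E₂)².
n₂ = 84 × (13.6/9.07)² = 84 × 2.248 = 188.83
Round up: n₂ = 189.

189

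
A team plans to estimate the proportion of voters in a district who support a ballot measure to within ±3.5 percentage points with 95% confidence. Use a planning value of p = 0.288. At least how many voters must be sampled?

n = 644

For a proportion with margin E = 0.035 at 95% confidence, z = 1.960.
n = p̂(1−p̂)(z/E)² = 0.288 × 0.712 × (1.960/0.035)² = 643.06
Round up: n = 644.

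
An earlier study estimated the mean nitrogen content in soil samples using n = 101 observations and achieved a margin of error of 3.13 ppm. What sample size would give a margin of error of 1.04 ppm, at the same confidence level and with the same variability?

Margin of error scales as 1/√n, so n₂ = n₁·(E₁/E₂)².
n₂ = 101 × (3.13/1.04)² = 101 × 9.058 = 914.86
Round up: n₂ = 915.

915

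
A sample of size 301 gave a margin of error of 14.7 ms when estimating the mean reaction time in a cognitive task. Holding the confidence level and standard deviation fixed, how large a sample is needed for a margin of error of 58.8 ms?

19

Margin of error scales as 1/√n, so n₂ = n₁·(E₁/E₂)².
n₂ = 301 × (14.7/58.8)² = 301 × 0.0625 = 18.81
Round up: n₂ = 19.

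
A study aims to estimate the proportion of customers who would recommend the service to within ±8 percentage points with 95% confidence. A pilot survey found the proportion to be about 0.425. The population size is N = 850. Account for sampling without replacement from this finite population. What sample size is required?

For a proportion with margin E = 0.08 at 95% confidence, z = 1.960.
n = p̂(1−p̂)(z/E)² = 0.425 × 0.575 × (1.960/0.08)² = 146.69 — call this n₀.
Finite-population correction with N = 850: n = n₀ / (1 + (n₀−1)/N) = 146.69 / 1.171 = 125.27
Round up: n = 126.

126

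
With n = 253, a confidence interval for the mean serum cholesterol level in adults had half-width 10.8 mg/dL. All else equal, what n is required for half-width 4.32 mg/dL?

1582

Margin of error scales as 1/√n, so n₂ = n₁·(E₁/E₂)².
n₂ = 253 × (10.8/4.32)² = 253 × 6.25 = 1581.25
Round up: n₂ = 1582.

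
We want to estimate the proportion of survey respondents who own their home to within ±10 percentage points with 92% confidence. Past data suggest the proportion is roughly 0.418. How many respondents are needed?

75

For a proportion with margin E = 0.1 at 92% confidence, z = 1.751.
n = p̂(1−p̂)(z/E)² = 0.418 × 0.582 × (1.751/0.1)² = 74.59
Round up: n = 75.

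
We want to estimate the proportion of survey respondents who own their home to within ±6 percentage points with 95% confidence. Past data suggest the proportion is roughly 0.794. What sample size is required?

For a proportion with margin E = 0.06 at 95% confidence, z = 1.960.
n = p̂(1−p̂)(z/E)² = 0.794 × 0.206 × (1.960/0.06)² = 174.54
Round up: n = 175.

n = 175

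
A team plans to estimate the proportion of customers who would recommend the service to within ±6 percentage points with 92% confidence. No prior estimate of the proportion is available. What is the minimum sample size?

213

For a proportion with margin E = 0.06 at 92% confidence, z = 1.751.
With no prior estimate, use p = 0.5, which maximizes p(1−p) at 0.25.
n = 0.25 × (z/E)² = 0.25 × (1.751/0.06)² = 212.92
Round up: n = 213.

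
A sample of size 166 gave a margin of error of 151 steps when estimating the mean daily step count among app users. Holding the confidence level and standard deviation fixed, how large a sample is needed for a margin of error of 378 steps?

27

Margin of error scales as 1/√n, so n₂ = n₁·(E₁/E₂)².
n₂ = 166 × (151/378)² = 166 × 0.1596 = 26.49
Round up: n₂ = 27.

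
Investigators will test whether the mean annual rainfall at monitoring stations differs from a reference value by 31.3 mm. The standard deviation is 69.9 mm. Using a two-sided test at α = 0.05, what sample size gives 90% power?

For a one-sample z-test, n = ((z_{α/2} + z_β)·σ/δ)².
z_{α/2} = 1.960 (two-sided α = 0.05); z_β = 1.282 (power 90% → β = 0.1).
n = (3.242 × 69.9 / 31.3)² = 52.42
Round up: n = 53.

n = 53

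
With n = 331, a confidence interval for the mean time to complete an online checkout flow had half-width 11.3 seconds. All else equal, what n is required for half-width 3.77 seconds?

n = 2974

Margin of error scales as 1/√n, so n₂ = n₁·(E₁/E₂)².
n₂ = 331 × (11.3/3.77)² = 331 × 8.984 = 2973.70
Round up: n₂ = 2974.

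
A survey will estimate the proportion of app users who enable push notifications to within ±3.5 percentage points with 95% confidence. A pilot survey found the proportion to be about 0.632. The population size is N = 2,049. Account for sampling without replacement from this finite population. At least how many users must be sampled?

539

For a proportion with margin E = 0.035 at 95% confidence, z = 1.960.
n = p̂(1−p̂)(z/E)² = 0.632 × 0.368 × (1.960/0.035)² = 729.36 — call this n₀.
Finite-population correction with N = 2,049: n = n₀ / (1 + (n₀−1)/N) = 729.36 / 1.355 = 538.27
Round up: n = 539.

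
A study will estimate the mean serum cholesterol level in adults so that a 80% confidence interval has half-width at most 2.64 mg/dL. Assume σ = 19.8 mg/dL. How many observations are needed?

93

For a mean, the margin of error is E = z·σ/√n, so n = (zσ/E)².
At 80% confidence, z = 1.282.
n = (1.282 × 19.8 / 2.64)² = 92.45
Round up: n = 93.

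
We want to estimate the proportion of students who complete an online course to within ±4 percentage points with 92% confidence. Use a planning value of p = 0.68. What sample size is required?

For a proportion with margin E = 0.04 at 92% confidence, z = 1.751.
n = p̂(1−p̂)(z/E)² = 0.68 × 0.32 × (1.751/0.04)² = 416.98
Round up: n = 417.

417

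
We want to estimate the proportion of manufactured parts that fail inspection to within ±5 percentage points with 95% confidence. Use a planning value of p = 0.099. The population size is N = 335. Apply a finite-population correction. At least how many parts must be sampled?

For a proportion with margin E = 0.05 at 95% confidence, z = 1.960.
n = p̂(1−p̂)(z/E)² = 0.099 × 0.901 × (1.960/0.05)² = 137.07 — call this n₀.
Finite-population correction with N = 335: n = n₀ / (1 + (n₀−1)/N) = 137.07 / 1.406 = 97.49
Round up: n = 98.

98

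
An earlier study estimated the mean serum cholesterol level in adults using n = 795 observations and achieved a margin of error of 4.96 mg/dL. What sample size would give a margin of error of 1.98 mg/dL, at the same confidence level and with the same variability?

4989

Margin of error scales as 1/√n, so n₂ = n₁·(E₁/E₂)².
n₂ = 795 × (4.96/1.98)² = 795 × 6.275 = 4988.62
Round up: n₂ = 4989.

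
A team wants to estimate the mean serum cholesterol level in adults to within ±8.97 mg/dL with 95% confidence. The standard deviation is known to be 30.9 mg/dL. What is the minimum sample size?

46

For a mean, the margin of error is E = z·σ/√n, so n = (zσ/E)².
At 95% confidence, z = 1.960.
n = (1.960 × 30.9 / 8.97)² = 45.59
Round up: n = 46.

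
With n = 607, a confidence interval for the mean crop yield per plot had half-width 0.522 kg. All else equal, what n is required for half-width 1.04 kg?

Margin of error scales as 1/√n, so n₂ = n₁·(E₁/E₂)².
n₂ = 607 × (0.522/1.04)² = 607 × 0.2519 = 152.90
Round up: n₂ = 153.

n = 153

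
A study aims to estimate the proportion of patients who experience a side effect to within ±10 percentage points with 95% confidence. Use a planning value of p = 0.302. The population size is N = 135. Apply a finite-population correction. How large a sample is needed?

n = 51

For a proportion with margin E = 0.1 at 95% confidence, z = 1.960.
n = p̂(1−p̂)(z/E)² = 0.302 × 0.698 × (1.960/0.1)² = 80.98 — call this n₀.
Finite-population correction with N = 135: n = n₀ / (1 + (n₀−1)/N) = 80.98 / 1.592 = 50.87
Round up: n = 51.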